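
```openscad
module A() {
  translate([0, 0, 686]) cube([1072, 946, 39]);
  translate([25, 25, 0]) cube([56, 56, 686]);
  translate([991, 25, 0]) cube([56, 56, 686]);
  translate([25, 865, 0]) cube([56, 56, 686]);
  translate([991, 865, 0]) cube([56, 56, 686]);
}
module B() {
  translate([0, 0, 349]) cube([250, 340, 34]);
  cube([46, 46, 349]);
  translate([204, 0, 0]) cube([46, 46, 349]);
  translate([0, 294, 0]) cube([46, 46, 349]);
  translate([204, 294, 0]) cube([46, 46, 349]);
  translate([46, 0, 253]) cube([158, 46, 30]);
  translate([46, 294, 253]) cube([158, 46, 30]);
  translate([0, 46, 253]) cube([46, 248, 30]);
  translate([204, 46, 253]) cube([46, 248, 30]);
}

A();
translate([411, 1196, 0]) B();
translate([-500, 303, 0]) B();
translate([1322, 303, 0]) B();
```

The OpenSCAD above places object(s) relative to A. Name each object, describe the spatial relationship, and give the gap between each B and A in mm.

Each stool's nearest face is 250 mm from the table's bounding box.

A is a table. B is a stool. Three stools sit around the table at the +y, −x, +x sides. The gap between each stool and the table is 250 mm.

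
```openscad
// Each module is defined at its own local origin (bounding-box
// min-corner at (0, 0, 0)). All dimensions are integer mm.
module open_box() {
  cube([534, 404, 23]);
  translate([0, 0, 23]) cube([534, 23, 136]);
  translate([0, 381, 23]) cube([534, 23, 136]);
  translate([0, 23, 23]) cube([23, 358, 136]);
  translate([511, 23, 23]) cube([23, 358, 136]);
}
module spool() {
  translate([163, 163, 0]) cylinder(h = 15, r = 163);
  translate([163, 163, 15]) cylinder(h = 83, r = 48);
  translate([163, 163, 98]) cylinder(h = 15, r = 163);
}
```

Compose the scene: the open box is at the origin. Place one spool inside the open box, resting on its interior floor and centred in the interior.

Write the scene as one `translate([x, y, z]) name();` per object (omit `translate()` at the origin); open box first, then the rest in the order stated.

open_box();
translate([104, 39, 23]) spool();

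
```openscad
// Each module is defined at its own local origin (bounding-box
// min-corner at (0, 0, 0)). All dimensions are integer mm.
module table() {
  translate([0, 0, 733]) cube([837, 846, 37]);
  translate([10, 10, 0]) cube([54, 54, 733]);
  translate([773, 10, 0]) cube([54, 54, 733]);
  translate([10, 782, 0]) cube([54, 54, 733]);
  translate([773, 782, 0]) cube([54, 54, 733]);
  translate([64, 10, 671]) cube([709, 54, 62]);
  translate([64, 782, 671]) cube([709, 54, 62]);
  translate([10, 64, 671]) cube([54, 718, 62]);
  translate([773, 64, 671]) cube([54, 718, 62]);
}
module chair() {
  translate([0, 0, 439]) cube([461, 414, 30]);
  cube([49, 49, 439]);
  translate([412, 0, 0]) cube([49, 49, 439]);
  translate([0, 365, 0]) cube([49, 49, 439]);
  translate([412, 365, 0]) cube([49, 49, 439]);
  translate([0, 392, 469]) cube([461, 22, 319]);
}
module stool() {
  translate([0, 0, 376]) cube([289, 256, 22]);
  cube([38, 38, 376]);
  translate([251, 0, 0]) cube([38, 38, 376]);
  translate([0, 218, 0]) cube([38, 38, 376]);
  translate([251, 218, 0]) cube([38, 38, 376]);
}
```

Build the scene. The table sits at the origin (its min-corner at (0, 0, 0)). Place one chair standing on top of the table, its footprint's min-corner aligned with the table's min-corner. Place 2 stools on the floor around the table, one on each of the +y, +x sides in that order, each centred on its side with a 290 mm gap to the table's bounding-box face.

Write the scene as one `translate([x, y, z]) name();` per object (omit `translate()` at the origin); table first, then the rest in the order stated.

table();
translate([0, 0, 770]) chair();
translate([274, 1136, 0]) stool();
translate([1127, 295, 0]) stool();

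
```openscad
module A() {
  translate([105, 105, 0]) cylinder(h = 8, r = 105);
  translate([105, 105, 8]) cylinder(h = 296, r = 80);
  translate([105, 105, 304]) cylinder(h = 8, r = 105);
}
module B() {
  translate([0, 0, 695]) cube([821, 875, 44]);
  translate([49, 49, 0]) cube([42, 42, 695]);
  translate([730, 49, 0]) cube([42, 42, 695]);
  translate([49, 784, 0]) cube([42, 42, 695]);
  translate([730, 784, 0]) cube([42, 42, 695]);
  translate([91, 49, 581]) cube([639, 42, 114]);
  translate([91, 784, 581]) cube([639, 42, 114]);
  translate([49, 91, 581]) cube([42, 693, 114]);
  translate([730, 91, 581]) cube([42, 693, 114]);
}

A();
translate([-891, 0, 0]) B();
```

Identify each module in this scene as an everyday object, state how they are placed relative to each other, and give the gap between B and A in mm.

A is a spool. B is a table. The table is on the floor beside the spool on its −x side. The gap between the table and the spool is 70 mm.

The table's nearest face is 70 mm from the spool's −x face.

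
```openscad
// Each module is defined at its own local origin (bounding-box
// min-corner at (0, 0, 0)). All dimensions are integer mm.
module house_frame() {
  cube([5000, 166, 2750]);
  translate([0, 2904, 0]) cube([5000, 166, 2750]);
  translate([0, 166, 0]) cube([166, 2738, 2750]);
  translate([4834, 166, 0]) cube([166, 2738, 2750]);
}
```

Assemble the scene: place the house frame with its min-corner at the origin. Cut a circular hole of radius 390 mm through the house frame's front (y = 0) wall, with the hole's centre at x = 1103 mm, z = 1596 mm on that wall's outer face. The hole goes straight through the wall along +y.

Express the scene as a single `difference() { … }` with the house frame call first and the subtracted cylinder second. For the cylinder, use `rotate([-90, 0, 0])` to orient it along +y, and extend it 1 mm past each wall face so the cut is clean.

difference() {
  house_frame();
  translate([1103, -1, 1596]) rotate([-90, 0, 0]) cylinder(h = 168, r = 390);
}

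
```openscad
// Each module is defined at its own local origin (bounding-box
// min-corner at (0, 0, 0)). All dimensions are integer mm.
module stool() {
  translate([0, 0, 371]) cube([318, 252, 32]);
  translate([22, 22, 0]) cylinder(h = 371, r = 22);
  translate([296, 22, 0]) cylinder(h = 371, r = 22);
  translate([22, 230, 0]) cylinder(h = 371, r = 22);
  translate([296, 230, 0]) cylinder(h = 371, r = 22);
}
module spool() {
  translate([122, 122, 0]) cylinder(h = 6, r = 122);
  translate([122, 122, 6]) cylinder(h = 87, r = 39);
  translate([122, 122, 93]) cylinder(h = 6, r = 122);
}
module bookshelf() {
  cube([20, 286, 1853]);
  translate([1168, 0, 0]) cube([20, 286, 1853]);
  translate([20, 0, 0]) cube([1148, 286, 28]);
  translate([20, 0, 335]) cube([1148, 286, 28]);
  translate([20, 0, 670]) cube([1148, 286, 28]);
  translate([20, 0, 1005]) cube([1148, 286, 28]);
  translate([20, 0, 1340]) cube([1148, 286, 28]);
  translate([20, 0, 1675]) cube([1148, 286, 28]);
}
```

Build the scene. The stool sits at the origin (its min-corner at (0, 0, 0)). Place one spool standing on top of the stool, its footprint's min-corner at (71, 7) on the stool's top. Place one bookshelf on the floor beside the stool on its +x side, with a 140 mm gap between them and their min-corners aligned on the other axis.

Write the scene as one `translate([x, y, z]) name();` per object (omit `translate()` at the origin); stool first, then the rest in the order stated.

stool();
translate([71, 7, 403]) spool();
translate([458, 0, 0]) bookshelf();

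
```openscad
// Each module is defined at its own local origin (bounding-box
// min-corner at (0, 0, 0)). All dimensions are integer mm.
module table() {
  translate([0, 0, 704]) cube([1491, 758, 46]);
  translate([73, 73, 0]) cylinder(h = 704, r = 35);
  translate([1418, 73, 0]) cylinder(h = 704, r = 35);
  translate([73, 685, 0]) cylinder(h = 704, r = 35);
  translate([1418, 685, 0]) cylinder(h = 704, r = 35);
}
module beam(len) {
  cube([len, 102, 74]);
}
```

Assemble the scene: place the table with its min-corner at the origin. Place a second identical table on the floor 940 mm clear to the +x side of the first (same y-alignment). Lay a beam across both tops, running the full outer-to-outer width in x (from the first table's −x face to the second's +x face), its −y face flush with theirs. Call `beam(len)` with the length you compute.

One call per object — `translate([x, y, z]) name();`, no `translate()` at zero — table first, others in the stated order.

table();
translate([2431, 0, 0]) table();
translate([0, 0, 750]) beam(3922);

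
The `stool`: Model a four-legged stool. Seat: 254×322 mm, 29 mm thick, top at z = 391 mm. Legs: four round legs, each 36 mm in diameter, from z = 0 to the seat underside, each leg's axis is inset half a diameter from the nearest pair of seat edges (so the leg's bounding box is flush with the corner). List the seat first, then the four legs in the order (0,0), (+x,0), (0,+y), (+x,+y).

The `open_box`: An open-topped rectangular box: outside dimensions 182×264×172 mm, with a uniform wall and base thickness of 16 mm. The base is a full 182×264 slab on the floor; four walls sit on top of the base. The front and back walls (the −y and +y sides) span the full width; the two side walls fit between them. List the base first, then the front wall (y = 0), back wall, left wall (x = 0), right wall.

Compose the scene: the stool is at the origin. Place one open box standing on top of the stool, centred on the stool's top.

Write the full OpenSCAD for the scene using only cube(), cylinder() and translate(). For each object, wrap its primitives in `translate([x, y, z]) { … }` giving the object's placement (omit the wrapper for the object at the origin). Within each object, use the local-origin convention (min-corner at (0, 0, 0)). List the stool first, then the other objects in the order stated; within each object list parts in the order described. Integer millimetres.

translate([0, 0, 362]) cube([254, 322, 29]);
translate([18, 18, 0]) cylinder(h = 362, r = 18);
translate([236, 18, 0]) cylinder(h = 362, r = 18);
translate([18, 304, 0]) cylinder(h = 362, r = 18);
translate([236, 304, 0]) cylinder(h = 362, r = 18);
translate([36, 29, 391]) {
  cube([182, 264, 16]);
  translate([0, 0, 16]) cube([182, 16, 156]);
  translate([0, 248, 16]) cube([182, 16, 156]);
  translate([0, 16, 16]) cube([16, 232, 156]);
  translate([166, 16, 16]) cube([16, 232, 156]);
}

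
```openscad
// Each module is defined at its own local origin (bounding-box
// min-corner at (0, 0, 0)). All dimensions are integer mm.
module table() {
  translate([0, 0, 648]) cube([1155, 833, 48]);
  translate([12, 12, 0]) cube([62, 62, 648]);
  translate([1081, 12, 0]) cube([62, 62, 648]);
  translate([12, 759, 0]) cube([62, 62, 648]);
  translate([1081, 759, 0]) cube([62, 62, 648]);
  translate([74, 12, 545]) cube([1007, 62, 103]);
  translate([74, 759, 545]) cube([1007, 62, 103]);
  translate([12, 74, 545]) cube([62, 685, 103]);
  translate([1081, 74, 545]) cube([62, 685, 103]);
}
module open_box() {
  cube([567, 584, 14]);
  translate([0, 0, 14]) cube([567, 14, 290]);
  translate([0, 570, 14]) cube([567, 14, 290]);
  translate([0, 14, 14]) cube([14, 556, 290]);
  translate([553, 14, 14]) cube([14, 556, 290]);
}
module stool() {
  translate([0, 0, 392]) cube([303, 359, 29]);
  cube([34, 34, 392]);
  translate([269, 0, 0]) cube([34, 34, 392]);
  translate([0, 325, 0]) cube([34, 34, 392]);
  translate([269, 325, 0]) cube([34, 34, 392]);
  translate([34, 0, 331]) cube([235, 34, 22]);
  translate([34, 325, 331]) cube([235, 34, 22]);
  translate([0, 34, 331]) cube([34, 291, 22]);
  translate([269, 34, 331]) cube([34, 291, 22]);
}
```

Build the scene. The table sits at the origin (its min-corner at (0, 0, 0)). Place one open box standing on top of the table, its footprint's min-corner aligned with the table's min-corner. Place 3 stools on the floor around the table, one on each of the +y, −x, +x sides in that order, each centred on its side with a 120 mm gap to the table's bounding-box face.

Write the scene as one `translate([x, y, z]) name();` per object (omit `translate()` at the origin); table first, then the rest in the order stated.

table();
translate([0, 0, 696]) open_box();
translate([426, 953, 0]) stool();
translate([-423, 237, 0]) stool();
translate([1275, 237, 0]) stool();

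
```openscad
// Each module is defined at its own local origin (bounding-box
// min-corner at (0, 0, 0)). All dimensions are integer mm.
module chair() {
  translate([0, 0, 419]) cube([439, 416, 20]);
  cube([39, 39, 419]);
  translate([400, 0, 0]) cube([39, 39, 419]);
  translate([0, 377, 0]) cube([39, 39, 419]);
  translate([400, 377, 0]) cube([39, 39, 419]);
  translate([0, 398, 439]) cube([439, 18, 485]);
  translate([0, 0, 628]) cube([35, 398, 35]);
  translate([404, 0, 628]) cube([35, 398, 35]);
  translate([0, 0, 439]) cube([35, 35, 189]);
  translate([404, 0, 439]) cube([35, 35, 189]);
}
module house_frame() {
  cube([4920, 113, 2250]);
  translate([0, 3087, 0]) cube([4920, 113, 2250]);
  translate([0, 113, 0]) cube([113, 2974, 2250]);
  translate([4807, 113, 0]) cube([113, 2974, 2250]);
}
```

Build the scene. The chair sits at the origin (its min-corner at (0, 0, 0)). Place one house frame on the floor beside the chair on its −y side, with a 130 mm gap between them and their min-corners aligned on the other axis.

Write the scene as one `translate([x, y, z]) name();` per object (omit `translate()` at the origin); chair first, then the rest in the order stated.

chair();
translate([0, -3330, 0]) house_frame();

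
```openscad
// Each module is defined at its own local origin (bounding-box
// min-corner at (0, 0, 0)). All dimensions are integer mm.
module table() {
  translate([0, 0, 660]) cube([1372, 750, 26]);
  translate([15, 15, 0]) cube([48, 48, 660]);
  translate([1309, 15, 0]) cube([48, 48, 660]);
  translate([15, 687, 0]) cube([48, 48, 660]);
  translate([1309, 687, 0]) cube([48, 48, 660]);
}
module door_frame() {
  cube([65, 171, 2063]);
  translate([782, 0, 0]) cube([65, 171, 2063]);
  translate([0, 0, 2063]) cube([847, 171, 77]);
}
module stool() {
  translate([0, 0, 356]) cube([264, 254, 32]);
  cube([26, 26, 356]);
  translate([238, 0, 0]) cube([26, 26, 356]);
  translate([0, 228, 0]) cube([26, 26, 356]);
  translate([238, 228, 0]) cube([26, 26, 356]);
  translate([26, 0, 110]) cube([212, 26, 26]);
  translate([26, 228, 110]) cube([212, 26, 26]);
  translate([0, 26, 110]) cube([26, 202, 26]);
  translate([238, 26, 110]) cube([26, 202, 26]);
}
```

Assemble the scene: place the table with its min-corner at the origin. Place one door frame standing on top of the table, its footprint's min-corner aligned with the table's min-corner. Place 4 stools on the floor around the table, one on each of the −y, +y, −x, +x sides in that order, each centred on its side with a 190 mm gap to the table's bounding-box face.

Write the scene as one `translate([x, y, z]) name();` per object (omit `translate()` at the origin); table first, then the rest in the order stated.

table();
translate([0, 0, 686]) door_frame();
translate([554, -444, 0]) stool();
translate([554, 940, 0]) stool();
translate([-454, 248, 0]) stool();
translate([1562, 248, 0]) stool();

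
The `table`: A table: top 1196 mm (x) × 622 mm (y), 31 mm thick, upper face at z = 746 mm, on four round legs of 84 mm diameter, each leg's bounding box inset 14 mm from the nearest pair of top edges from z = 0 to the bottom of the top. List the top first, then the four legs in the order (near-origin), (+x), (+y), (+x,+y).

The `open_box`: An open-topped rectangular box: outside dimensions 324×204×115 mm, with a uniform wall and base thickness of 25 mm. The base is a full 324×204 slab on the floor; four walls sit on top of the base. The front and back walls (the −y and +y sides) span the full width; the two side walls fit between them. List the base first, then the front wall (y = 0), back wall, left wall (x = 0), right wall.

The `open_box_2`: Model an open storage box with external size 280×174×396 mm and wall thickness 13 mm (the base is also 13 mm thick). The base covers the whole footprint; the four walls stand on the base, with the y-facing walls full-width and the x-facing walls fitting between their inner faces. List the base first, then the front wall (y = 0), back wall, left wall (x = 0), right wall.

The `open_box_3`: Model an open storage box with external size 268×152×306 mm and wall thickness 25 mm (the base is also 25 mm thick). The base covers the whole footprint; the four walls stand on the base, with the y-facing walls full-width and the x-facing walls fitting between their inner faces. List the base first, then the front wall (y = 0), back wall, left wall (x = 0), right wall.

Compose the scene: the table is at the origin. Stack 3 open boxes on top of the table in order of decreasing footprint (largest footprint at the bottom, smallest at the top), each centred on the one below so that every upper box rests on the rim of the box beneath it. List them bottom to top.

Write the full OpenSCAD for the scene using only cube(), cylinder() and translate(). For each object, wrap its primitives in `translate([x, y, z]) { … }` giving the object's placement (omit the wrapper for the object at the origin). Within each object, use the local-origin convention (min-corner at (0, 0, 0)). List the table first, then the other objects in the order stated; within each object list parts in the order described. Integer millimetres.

translate([0, 0, 715]) cube([1196, 622, 31]);
translate([56, 56, 0]) cylinder(h = 715, r = 42);
translate([1140, 56, 0]) cylinder(h = 715, r = 42);
translate([56, 566, 0]) cylinder(h = 715, r = 42);
translate([1140, 566, 0]) cylinder(h = 715, r = 42);
translate([436, 209, 746]) {
  cube([324, 204, 25]);
  translate([0, 0, 25]) cube([324, 25, 90]);
  translate([0, 179, 25]) cube([324, 25, 90]);
  translate([0, 25, 25]) cube([25, 154, 90]);
  translate([299, 25, 25]) cube([25, 154, 90]);
}
translate([458, 224, 861]) {
  cube([280, 174, 13]);
  translate([0, 0, 13]) cube([280, 13, 383]);
  translate([0, 161, 13]) cube([280, 13, 383]);
  translate([0, 13, 13]) cube([13, 148, 383]);
  translate([267, 13, 13]) cube([13, 148, 383]);
}
translate([464, 235, 1257]) {
  cube([268, 152, 25]);
  translate([0, 0, 25]) cube([268, 25, 281]);
  translate([0, 127, 25]) cube([268, 25, 281]);
  translate([0, 25, 25]) cube([25, 102, 281]);
  translate([243, 25, 25]) cube([25, 102, 281]);
}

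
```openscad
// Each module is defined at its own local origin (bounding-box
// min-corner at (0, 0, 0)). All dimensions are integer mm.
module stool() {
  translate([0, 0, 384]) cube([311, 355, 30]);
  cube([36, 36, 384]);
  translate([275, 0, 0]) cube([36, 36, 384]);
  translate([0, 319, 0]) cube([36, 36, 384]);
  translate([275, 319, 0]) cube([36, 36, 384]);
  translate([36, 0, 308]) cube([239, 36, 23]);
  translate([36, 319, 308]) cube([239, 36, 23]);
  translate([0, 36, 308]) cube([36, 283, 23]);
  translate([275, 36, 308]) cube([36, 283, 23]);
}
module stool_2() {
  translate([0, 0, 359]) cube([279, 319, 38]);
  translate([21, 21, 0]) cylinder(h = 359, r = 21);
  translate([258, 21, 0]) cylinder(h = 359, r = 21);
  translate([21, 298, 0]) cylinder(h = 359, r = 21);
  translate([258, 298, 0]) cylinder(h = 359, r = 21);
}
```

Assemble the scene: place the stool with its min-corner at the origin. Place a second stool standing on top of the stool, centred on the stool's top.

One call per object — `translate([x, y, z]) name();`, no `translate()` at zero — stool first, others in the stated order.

stool();
translate([16, 18, 414]) stool_2();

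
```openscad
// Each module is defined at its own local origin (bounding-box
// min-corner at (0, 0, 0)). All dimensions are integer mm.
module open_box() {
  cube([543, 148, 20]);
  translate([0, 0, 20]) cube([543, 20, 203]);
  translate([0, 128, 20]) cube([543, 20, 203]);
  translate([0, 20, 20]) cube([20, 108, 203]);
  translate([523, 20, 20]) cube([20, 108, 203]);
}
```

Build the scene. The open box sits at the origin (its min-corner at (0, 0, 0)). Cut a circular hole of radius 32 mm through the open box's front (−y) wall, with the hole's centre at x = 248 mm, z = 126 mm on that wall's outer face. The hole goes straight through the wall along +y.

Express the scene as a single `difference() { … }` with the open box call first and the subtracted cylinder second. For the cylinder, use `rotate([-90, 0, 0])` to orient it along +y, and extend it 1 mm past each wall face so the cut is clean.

difference() {
  open_box();
  translate([248, -1, 126]) rotate([-90, 0, 0]) cylinder(h = 22, r = 32);
}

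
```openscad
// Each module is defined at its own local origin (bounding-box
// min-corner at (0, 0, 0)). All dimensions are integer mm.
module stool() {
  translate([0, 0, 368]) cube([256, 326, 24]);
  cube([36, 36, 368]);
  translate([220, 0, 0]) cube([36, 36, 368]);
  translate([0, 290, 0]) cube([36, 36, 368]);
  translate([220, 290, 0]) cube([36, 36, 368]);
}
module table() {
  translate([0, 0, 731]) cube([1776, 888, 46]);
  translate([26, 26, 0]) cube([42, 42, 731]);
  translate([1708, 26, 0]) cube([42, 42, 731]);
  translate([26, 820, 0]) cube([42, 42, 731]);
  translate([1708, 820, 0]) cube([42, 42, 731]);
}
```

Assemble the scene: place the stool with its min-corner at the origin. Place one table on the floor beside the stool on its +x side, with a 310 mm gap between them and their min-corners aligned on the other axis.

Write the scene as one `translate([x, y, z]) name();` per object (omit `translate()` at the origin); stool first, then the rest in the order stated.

stool();
translate([566, 0, 0]) table();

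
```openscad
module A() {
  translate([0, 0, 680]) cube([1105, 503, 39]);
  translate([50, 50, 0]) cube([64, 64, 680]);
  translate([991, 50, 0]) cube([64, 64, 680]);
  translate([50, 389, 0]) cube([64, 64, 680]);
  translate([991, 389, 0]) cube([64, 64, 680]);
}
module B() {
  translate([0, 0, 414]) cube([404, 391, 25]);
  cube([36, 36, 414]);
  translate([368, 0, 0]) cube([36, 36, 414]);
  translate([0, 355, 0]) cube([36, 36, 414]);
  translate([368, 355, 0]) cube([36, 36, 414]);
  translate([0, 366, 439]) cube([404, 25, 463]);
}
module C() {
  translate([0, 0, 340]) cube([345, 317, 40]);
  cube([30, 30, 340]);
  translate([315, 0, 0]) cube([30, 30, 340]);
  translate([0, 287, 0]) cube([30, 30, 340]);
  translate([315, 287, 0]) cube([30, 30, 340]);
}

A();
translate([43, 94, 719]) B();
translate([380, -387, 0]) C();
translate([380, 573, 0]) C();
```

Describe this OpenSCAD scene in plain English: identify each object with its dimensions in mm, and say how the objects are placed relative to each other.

A is a table: top 1105 mm (x) × 503 mm (y), 39 mm thick, upper face at z = 719 mm, on four 64×64 mm square legs, each inset 50 mm from the nearest pair of top edges, running from z = 0 to the bottom of the top.

B is a chair. The seat is a 404×391×25 mm slab with its top at z = 439 mm, on four 36×36 mm corner legs (flush with the seat edges, standing on z = 0). A flat backrest 25 mm thick, 463 mm tall, spans the full seat width and rises from the seat top along its +y edge, rear face flush with the rear of the seat.

C is a simple wooden stool: a rectangular seat 345 mm (x) by 317 mm (y), 40 mm thick, top face at z = 380 mm, on four square legs, each 30×30 mm in cross-section. The legs rest on z = 0, each flush with a corner of the seat.

The chair is on top of the table. Two stools sit around the table at the −y, +y sides.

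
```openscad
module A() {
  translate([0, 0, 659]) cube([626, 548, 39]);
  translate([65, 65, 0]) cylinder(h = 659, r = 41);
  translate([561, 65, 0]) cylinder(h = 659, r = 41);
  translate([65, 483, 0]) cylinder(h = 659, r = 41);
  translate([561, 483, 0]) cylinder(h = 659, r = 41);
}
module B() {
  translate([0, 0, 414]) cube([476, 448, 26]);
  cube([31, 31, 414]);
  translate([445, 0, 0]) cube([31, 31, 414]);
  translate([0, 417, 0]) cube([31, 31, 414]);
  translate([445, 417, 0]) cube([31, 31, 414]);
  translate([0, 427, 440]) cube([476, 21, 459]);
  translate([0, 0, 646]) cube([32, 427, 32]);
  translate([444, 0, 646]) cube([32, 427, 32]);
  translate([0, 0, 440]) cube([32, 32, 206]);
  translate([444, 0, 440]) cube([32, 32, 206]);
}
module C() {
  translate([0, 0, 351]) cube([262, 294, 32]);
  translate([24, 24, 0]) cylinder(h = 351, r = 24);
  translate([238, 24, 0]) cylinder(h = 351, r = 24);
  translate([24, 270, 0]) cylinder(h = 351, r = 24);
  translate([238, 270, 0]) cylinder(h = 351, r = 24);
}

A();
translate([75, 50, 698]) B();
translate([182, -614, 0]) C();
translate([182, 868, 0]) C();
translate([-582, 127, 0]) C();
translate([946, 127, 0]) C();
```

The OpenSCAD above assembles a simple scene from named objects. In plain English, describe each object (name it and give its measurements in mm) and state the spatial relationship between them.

A is a table with a 626×548 mm rectangular top, 39 mm thick, top surface at z = 698 mm, supported by four round legs of 82 mm diameter, each leg's bounding box inset 24 mm from the nearest pair of top edges, running from the floor.

B is a chair. The seat is a 476×448×26 mm slab with its top at z = 440 mm, on four 31×31 mm corner legs (flush with the seat edges, standing on z = 0). A flat backrest 21 mm thick, 459 mm tall, spans the full seat width and rises from the seat top along its +y edge, rear face flush with the rear of the seat. Two armrests of 32×32 mm section run along each side from the seat's front edge to the front of the backrest, top faces 238 mm above the seat top and outer faces flush with the seat's x-edges; a 32×32 mm post under the front of each armrest stands on the seat at the front corner.

C is a simple wooden stool: a rectangular seat 262 mm (x) by 294 mm (y), 32 mm thick, top face at z = 383 mm, on four round legs, each 48 mm in diameter. The legs rest on z = 0, each leg's axis is inset half a diameter from the nearest pair of seat edges (so the leg's bounding box is flush with the corner).

The chair is on top of the table, centred. Four stools sit around the table at the −y, +y, −x, +x sides.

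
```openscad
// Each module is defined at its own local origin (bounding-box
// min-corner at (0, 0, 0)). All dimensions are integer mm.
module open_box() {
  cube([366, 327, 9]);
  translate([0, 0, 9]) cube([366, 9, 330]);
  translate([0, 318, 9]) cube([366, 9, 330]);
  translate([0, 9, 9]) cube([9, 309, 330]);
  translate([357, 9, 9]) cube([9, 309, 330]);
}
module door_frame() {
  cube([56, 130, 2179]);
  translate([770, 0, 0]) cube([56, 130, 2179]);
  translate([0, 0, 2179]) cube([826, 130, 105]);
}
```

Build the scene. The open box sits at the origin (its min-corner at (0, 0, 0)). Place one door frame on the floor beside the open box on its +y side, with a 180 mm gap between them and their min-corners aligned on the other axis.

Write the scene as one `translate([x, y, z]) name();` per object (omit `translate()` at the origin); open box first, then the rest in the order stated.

open_box();
translate([0, 507, 0]) door_frame();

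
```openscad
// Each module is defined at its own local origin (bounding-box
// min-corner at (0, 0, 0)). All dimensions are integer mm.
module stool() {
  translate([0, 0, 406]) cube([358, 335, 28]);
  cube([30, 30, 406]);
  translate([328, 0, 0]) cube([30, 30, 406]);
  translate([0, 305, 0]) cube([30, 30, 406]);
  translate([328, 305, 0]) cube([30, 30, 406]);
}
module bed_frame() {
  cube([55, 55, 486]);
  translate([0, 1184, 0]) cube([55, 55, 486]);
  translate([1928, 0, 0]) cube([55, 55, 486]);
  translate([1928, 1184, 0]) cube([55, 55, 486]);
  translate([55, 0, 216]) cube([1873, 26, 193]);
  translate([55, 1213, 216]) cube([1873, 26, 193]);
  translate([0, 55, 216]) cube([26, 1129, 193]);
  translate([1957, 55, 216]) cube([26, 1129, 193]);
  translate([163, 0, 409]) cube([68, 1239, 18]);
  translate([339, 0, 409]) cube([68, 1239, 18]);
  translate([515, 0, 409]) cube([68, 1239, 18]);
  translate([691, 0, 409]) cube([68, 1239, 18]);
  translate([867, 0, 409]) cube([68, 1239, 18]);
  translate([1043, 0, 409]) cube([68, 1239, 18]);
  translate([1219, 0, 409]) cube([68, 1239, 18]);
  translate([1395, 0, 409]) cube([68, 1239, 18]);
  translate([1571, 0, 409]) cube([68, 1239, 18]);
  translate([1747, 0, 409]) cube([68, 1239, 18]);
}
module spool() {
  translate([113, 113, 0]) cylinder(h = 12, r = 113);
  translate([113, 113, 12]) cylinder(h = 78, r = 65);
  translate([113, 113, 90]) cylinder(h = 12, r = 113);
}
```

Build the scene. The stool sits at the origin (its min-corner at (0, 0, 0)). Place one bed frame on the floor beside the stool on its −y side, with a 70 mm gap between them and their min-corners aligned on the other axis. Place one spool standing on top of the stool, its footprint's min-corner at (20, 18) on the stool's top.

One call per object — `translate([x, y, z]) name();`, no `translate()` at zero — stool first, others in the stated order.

stool();
translate([0, -1309, 0]) bed_frame();
translate([20, 18, 434]) spool();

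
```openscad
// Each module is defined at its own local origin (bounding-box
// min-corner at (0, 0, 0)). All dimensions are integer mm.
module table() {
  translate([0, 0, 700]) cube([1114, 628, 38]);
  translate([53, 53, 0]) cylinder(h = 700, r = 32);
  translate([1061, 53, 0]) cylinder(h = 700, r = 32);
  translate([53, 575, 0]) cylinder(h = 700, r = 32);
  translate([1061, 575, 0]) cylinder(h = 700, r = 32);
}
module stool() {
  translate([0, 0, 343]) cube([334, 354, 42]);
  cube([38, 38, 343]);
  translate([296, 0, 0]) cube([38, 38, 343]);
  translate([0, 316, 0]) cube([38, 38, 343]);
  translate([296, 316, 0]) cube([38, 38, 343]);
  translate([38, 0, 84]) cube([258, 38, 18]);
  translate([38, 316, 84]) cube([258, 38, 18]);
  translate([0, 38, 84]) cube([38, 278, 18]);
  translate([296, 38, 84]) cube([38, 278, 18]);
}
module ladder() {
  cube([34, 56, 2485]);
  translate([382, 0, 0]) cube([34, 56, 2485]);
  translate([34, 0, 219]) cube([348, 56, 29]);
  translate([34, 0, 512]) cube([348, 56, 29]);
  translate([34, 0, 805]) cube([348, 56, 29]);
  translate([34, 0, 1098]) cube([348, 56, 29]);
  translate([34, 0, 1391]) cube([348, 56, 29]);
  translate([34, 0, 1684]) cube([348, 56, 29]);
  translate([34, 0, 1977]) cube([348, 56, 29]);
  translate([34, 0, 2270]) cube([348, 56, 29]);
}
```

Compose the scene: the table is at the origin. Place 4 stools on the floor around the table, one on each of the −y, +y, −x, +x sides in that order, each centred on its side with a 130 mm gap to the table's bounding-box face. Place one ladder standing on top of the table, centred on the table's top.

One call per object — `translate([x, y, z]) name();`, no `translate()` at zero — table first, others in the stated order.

table();
translate([390, -484, 0]) stool();
translate([390, 758, 0]) stool();
translate([-464, 137, 0]) stool();
translate([1244, 137, 0]) stool();
translate([349, 286, 738]) ladder();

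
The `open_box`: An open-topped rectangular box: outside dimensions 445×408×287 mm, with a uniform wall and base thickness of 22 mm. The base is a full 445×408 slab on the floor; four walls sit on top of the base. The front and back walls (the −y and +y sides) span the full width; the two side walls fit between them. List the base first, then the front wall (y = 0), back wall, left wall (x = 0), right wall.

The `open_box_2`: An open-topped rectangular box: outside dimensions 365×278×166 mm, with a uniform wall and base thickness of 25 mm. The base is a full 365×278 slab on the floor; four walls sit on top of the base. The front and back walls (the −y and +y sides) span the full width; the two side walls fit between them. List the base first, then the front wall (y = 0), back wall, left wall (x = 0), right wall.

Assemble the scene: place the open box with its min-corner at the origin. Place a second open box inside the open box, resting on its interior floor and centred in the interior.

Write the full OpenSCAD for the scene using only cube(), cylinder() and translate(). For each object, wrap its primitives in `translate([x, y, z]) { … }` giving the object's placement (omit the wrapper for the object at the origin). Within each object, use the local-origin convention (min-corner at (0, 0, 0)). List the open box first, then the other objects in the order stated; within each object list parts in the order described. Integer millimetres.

cube([445, 408, 22]);
translate([0, 0, 22]) cube([445, 22, 265]);
translate([0, 386, 22]) cube([445, 22, 265]);
translate([0, 22, 22]) cube([22, 364, 265]);
translate([423, 22, 22]) cube([22, 364, 265]);
translate([40, 65, 22]) {
  cube([365, 278, 25]);
  translate([0, 0, 25]) cube([365, 25, 141]);
  translate([0, 253, 25]) cube([365, 25, 141]);
  translate([0, 25, 25]) cube([25, 228, 141]);
  translate([340, 25, 25]) cube([25, 228, 141]);
}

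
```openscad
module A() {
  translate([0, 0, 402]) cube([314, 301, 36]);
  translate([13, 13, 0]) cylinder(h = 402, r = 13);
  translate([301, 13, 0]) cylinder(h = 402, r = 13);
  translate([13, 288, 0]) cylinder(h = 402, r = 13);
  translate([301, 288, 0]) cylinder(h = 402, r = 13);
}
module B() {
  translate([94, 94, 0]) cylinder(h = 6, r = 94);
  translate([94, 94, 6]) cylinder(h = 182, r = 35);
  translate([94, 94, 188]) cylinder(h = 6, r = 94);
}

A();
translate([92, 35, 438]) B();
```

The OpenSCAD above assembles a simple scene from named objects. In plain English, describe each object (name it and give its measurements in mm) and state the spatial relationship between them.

A is a four-legged stool. The seat is 314×301 mm, 36 mm thick, top at z = 438 mm. It stands on four round legs, each 26 mm in diameter, from z = 0 to the seat underside, each leg's axis is inset half a diameter from the nearest pair of seat edges (so the leg's bounding box is flush with the corner).

B is a spool: two coaxial disc flanges of radius 94 mm and thickness 6 mm, joined by a core cylinder of radius 35 mm and height 182 mm. The lower flange rests on z = 0 and the three cylinders share a vertical axis.

The spool is on top of the stool.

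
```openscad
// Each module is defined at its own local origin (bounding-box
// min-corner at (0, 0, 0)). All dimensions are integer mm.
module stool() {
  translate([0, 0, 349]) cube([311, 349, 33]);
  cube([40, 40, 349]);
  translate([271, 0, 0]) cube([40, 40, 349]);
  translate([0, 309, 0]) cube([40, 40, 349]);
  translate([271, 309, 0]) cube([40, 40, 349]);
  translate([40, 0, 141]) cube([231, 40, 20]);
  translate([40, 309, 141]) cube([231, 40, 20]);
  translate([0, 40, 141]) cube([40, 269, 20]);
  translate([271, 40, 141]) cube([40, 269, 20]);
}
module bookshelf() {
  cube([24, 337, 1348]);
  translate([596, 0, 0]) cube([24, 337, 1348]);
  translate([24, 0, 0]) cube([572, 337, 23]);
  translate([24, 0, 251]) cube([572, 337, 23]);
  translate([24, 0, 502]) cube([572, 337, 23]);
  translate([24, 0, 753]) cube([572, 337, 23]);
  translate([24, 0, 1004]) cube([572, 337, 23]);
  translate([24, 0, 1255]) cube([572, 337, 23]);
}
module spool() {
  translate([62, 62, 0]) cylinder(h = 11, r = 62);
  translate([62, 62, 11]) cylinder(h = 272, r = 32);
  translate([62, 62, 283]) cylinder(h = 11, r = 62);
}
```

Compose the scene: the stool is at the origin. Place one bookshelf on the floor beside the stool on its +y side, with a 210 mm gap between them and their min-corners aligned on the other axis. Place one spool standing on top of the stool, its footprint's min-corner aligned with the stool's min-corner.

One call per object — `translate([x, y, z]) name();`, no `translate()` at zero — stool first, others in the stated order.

stool();
translate([0, 559, 0]) bookshelf();
translate([0, 0, 382]) spool();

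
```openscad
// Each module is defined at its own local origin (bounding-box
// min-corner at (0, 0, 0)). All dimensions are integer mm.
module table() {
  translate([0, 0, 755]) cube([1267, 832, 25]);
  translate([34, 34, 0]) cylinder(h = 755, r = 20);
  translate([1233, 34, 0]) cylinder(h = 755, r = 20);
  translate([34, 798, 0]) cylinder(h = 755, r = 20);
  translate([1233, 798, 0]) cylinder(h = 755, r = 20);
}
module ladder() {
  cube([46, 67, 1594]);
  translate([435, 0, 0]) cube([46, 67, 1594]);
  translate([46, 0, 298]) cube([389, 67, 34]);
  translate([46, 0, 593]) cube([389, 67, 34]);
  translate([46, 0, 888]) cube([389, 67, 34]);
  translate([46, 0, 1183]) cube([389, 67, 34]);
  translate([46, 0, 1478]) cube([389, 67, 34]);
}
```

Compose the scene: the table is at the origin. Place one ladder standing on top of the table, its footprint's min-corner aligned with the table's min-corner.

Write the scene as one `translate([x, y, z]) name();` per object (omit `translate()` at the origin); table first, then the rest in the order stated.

table();
translate([0, 0, 780]) ladder();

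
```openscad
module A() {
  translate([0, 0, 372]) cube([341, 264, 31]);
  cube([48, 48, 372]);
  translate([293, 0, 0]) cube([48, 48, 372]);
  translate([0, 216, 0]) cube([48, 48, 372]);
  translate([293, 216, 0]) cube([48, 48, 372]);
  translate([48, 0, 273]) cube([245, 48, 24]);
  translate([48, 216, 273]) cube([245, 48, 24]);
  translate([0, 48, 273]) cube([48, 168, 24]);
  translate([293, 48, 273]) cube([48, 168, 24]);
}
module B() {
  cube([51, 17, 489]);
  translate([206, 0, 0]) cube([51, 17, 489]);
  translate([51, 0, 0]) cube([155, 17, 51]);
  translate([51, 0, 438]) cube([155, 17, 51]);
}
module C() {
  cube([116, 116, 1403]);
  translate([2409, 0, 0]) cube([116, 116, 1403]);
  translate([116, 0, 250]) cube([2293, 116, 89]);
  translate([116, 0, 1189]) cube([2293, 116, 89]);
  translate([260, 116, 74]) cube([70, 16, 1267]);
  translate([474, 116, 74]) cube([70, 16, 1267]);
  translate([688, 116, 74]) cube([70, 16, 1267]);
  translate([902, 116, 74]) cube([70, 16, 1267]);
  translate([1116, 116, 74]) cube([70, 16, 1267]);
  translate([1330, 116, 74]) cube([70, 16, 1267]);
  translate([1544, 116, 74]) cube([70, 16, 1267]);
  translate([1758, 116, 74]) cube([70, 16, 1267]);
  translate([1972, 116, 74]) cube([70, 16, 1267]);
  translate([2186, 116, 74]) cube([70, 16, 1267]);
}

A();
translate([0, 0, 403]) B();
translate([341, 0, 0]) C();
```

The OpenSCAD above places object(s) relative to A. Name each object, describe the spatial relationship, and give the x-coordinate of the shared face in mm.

A is a stool. B is a picture frame. C is a fence section. The picture frame is on top of the stool. The fence section is against the stool's +x side, with their −y faces flush. The x-coordinate of the shared face is 341 mm.

The stool's +x face and the fence section's −x face are both at x = 341 mm.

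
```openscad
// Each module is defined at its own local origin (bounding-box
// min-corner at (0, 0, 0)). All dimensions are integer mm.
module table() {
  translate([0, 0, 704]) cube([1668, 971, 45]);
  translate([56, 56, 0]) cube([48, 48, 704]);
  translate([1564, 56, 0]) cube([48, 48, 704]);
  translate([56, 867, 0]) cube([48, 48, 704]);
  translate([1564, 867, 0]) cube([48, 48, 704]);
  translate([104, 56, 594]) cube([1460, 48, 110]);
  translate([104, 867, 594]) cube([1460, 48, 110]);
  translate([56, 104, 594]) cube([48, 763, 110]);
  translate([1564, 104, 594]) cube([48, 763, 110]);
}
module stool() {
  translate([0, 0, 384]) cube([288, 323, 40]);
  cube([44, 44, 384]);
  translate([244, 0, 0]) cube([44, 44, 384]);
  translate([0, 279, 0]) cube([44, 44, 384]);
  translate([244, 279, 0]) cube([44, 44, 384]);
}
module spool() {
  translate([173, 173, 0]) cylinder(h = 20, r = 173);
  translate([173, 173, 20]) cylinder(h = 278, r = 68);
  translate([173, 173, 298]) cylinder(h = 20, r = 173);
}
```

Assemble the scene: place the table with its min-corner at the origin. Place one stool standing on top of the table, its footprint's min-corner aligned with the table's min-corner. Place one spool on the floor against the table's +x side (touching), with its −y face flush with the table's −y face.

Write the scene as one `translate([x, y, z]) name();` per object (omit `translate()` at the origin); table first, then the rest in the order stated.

table();
translate([0, 0, 749]) stool();
translate([1668, 0, 0]) spool();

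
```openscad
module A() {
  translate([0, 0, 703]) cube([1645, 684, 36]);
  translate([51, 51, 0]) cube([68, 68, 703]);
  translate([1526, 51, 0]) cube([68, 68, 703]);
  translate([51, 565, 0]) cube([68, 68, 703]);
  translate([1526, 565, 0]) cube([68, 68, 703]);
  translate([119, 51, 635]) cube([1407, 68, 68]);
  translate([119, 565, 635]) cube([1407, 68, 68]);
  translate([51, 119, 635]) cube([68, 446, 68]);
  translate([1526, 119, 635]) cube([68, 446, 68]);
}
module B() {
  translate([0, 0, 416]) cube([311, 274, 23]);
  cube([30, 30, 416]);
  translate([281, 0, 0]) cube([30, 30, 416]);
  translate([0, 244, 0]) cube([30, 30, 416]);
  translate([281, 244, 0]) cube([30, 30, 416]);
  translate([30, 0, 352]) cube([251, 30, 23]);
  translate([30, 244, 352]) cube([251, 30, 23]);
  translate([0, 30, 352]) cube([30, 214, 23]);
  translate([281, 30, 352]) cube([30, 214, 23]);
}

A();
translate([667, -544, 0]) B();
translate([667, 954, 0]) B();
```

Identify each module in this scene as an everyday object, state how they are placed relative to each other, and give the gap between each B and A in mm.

A is a table. B is a stool. Two stools sit around the table at the −y, +y sides. The gap between each stool and the table is 270 mm.

Each stool's nearest face is 270 mm from the table's bounding box.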